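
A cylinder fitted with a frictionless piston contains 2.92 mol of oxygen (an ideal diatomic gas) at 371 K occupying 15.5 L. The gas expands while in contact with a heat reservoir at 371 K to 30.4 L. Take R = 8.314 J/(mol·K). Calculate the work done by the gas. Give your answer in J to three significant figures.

Isothermal: W = nRT ln(V₂/V₁).
W = (2.92)(8.314)(371) × ln(30.4/15.5)
  = 9007 × 0.6736
W_by_gas = 6067 J.

W ≈ 6070 J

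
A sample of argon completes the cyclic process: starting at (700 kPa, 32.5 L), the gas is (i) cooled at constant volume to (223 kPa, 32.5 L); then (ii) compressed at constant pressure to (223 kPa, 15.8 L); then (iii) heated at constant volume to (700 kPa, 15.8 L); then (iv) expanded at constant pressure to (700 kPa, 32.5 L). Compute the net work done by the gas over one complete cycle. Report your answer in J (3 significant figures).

W_net ≈ 7970 J

Constant-volume legs do no work.
W(ii) = (223)(15.8 − 32.5) = -3724 J; W(iv) = (700)(32.5 − 15.8) = 11690 J.
W_net = -3724 + 11690 = 7966 J (the clockwise enclosed area).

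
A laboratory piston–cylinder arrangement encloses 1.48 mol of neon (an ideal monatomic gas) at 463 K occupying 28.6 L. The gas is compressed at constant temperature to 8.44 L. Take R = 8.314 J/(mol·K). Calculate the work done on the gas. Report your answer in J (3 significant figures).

W ≈ 6950 J

Isothermal: W = nRT ln(V₂/V₁).
W = (1.48)(8.314)(463) × ln(8.44/28.6)
  = 5697 × -1.22
W_by_gas = -6953 J; work on gas = −W_by = 6953 J.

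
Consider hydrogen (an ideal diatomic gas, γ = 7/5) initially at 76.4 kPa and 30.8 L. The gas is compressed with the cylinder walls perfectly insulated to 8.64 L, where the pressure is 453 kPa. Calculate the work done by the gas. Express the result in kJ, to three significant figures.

W ≈ -3.90 kJ

Adiabatic: W = (P₁V₁ − P₂V₂)/(γ − 1) with γ = 7/5.
P₁V₁ = 2353 J, P₂V₂ = 3914 J.
W = (2353 − 3914) / 0.4 = -3902 J.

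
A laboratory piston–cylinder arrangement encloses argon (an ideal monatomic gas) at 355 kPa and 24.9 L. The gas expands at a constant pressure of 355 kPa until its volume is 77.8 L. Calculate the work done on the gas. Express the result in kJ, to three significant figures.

Isobaric: W = P ΔV.
W = (355 kPa)(77.8 − 24.9 L) = (355)(52.9) = 18780 J.
Work on gas = −W_by = -18780 J.

W ≈ -18.8 kJ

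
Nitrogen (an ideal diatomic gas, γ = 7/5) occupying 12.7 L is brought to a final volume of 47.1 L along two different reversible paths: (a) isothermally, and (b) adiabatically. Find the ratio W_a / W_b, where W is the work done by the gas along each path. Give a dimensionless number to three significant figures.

Path (a) isothermal: W = P₁V₁ ln(V₂/V₁) → W_a/(P₁V₁) = 1.311.
Path (b) adiabatic: W = P₁V₁(1 − (V₁/V₂)^(γ−1))/(γ−1) → W_b/(P₁V₁) = 1.02.
W_a / W_b = 1.311 / 1.02 = 1.285.

W_a / W_b ≈ 1.28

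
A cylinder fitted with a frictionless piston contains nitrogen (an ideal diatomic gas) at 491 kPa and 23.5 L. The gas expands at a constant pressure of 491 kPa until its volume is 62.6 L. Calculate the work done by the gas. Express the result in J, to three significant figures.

W ≈ 19200 J

Isobaric: W = P ΔV.
W = (491 kPa)(62.6 − 23.5 L) = (491)(39.1) = 19198 J.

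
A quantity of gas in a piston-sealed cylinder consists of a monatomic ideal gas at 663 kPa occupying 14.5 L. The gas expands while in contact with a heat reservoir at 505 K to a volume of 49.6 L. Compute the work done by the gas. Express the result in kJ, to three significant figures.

Isothermal: W = nRT ln(V₂/V₁) = P₁V₁ ln(V₂/V₁).
P₁V₁ = (663 kPa)(14.5 L) = 9614 J.
W = 9614 × ln(49.6/14.5) = 9614 × 1.23
W_by_gas = 11823 J.

W ≈ 11.8 kJ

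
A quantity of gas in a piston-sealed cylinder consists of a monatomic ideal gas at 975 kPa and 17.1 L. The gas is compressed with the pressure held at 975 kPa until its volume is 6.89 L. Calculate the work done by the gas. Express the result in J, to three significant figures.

Isobaric: W = P ΔV.
W = (975 kPa)(6.89 − 17.1 L) = (975)(-10.21) = -9955 J.

W ≈ -9950 J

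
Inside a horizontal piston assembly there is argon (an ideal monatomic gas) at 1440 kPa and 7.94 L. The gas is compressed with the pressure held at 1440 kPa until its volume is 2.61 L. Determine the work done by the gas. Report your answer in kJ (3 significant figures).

Isobaric: W = P ΔV.
W = (1440 kPa)(2.61 − 7.94 L) = (1440)(-5.33) = -7675 J.

W ≈ -7.68 kJ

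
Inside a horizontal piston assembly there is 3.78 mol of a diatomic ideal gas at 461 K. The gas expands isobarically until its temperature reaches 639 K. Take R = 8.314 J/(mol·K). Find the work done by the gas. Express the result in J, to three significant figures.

Isobaric: W = P ΔV = nR ΔT.
W = (3.78)(8.314)(639 − 461) = 5594 J.

W ≈ 5590 J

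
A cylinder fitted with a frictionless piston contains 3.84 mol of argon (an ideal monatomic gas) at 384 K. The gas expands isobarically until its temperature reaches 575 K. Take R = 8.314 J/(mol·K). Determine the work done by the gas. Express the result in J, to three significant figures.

W ≈ 6100 J

Isobaric: W = P ΔV = nR ΔT.
W = (3.84)(8.314)(575 − 384) = 6098 J.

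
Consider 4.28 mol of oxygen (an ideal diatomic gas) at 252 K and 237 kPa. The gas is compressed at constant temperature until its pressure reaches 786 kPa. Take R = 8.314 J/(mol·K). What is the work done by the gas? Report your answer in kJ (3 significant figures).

W ≈ -10.8 kJ

Isothermal process: W = nRT ln(V₂/V₁) = nRT ln(P₁/P₂).
W = (4.28)(8.314)(252) × ln(237/786)
  = 8967 × ln(0.3015) = 8967 × -1.199
W_by_gas = -10751 J.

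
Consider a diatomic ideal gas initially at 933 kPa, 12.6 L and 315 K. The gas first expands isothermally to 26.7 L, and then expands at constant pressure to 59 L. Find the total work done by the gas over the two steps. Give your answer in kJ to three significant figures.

Step 1 (isothermal): W = P₁V₁ ln(V₂/V₁) = (11756) ln(26.7/12.6) = 8828 J.
After step 1: P = 440.3 kPa, V = 26.7 L, T = 315 K.
Step 2 (isobaric): W = PΔV = (440.3 kPa)(59 − 26.7 L) = 14221 J.
W_total = 8828 + 14221 = 23050 J.

W_total ≈ 23.0 kJ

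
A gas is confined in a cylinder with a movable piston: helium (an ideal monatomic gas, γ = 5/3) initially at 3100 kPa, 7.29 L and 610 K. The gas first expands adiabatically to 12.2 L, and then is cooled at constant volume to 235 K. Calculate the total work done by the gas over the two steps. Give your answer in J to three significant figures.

Step 1 (adiabatic): W = (P₁V₁ − P₂V₂)/(γ−1) = (22599 − 16032)/0.667 = 9850 J.
Step 2 (isochoric): W = 0 (constant volume).
W_total = 9850 + 0 = 9850 J.

W_total ≈ 9850 J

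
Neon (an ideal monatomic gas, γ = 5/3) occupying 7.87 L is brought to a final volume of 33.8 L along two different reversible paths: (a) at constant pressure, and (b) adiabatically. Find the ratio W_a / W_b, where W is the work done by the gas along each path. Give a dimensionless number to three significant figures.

W_a / W_b ≈ 3.53

Path (a) isobaric: W = P₁(V₂ − V₁) → W_a/(P₁V₁) = 3.295.
Path (b) adiabatic: W = P₁V₁(1 − (V₁/V₂)^(γ−1))/(γ−1) → W_b/(P₁V₁) = 0.9323.
W_a / W_b = 3.295 / 0.9323 = 3.534.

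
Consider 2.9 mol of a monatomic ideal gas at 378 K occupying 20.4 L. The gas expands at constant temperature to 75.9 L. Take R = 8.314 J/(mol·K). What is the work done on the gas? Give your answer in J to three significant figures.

Isothermal: W = nRT ln(V₂/V₁).
W = (2.9)(8.314)(378) × ln(75.9/20.4)
  = 9114 × 1.314
W_by_gas = 11974 J; work on gas = −W_by = -11974 J.

W ≈ -12000 J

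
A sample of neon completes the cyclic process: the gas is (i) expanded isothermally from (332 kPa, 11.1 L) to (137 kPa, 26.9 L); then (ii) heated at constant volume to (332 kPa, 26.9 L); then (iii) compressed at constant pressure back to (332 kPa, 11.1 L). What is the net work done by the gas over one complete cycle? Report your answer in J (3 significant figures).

Leg (i): W = PᵢVᵢ ln(V_f/Vᵢ) = (3685) ln(26.9/11.1) = 3262 J.
Leg (ii): W = 0.
Leg (iii): W = PΔV = (332)(11.1 − 26.9) = -5246 J.
W_net = 3262 − 5246 = -1984 J.

W_net ≈ -1980 J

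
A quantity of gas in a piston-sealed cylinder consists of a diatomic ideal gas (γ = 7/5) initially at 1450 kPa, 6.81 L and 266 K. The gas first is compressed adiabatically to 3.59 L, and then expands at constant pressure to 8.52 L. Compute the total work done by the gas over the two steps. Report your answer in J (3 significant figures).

W_total ≈ 10300 J

Step 1 (adiabatic): W = (P₁V₁ − P₂V₂)/(γ−1) = (9874 − 12757)/0.4 = -7205 J.
After step 1: P = 3553 kPa, V = 3.59 L, T = 343.6 K.
Step 2 (isobaric): W = PΔV = (3553 kPa)(8.52 − 3.59 L) = 17518 J.
W_total = -7205 + 17518 = 10313 J.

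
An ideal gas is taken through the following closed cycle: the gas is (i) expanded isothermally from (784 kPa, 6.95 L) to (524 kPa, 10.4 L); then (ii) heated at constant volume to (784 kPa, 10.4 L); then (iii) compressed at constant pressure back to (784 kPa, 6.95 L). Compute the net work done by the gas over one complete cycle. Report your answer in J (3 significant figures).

W_net ≈ -509 J

Leg (i): W = PᵢVᵢ ln(V_f/Vᵢ) = (5449) ln(10.4/6.95) = 2196 J.
Leg (ii): W = 0.
Leg (iii): W = PΔV = (784)(6.95 − 10.4) = -2705 J.
W_net = 2196 − 2705 = -508.6 J.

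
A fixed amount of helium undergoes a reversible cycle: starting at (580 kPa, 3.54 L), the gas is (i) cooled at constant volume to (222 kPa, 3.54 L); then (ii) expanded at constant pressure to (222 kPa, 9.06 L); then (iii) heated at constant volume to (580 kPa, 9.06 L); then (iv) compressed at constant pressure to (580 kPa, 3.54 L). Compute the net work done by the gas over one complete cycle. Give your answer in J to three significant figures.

W_net ≈ -1980 J

Constant-volume legs do no work.
W(ii) = (222)(9.06 − 3.54) = 1225 J; W(iv) = (580)(3.54 − 9.06) = -3202 J.
W_net = 1225 − 3202 = -1976 J (the counter-clockwise enclosed area).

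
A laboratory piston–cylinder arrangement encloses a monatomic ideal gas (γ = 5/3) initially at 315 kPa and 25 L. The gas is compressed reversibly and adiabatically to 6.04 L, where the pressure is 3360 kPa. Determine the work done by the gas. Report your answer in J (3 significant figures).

Adiabatic: W = (P₁V₁ − P₂V₂)/(γ − 1) with γ = 5/3.
P₁V₁ = 7875 J, P₂V₂ = 20294 J.
W = (7875 − 20294) / 0.6667 = -18629 J.

W ≈ -18600 J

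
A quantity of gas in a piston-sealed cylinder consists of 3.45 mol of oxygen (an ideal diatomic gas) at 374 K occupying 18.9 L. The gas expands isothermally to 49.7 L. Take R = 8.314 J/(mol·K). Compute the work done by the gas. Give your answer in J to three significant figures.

Isothermal: W = nRT ln(V₂/V₁).
W = (3.45)(8.314)(374) × ln(49.7/18.9)
  = 10728 × 0.9668
W_by_gas = 10372 J.

W ≈ 10400 J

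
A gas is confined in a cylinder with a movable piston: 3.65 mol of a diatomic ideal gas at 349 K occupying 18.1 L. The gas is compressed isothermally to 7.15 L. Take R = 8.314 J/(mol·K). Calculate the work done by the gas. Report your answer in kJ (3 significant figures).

Isothermal: W = nRT ln(V₂/V₁).
W = (3.65)(8.314)(349) × ln(7.15/18.1)
  = 10591 × -0.9288
W_by_gas = -9837 J.

W ≈ -9.84 kJ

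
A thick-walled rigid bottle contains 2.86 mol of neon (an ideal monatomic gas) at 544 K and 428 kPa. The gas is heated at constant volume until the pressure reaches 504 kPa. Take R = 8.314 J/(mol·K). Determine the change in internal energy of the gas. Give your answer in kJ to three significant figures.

ΔU ≈ 3.45 kJ

Constant volume ⇒ W = 0, so Q = ΔU = nCᵥΔT with Cᵥ = 3R/2 = 12.47 J/(mol·K).
At constant V, T₂/T₁ = P₂/P₁ ⇒ ΔT = T₁(P₂/P₁ − 1) = 544·(504/428 − 1) = 96.6 K.
ΔU = (2.86)(12.47)(96.6) = 3445 J.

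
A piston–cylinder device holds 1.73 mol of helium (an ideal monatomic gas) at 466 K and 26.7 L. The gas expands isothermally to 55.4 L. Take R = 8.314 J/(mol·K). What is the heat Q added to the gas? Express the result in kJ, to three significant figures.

Q ≈ 4.89 kJ

Isothermal ⇒ ΔU = 0, so Q = W = nRT ln(V₂/V₁).
Q = (1.73)(8.314)(466) ln(55.4/26.7) = 6703 × 0.7299 = 4892 J.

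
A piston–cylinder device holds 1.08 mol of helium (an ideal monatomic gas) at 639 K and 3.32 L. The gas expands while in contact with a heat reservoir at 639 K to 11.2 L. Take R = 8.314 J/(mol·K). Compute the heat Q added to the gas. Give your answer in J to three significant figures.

Q ≈ 6980 J

Isothermal ⇒ ΔU = 0, so Q = W = nRT ln(V₂/V₁).
Q = (1.08)(8.314)(639) ln(11.2/3.32) = 5738 × 1.216 = 6977 J.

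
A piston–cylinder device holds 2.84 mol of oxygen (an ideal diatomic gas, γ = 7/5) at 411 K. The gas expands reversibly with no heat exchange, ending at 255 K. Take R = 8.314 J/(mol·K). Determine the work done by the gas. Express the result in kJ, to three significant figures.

W ≈ 9.21 kJ

Adiabatic ⇒ Q = 0, so W_by = −ΔU = nCᵥ(T₁ − T₂).
Cᵥ = 5R/2 = 20.79 J/(mol·K).
W = (2.84)(20.79)(411 − 255) = 9209 J.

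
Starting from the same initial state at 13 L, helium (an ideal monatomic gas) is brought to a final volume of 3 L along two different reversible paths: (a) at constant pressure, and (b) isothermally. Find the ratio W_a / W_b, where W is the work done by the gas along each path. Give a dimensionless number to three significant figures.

W_a / W_b ≈ 0.525

Path (a) isobaric: W = P₁(V₂ − V₁) → W_a/(P₁V₁) = -0.7692.
Path (b) isothermal: W = P₁V₁ ln(V₂/V₁) → W_b/(P₁V₁) = -1.466.
W_a / W_b = -0.7692 / -1.466 = 0.5246.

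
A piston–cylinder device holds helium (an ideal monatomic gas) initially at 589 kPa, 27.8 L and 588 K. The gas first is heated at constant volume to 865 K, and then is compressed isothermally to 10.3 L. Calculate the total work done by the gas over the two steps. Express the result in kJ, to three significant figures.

Step 1 (isochoric): W = 0 (constant volume).
After step 1: P = 866.5 kPa (V unchanged).
Step 2 (isothermal): W = P₁V₁ ln(V₂/V₁) = (24088) ln(10.3/27.8) = -23917 J.
W_total = 0 − 23917 = -23917 J.

W_total ≈ -23.9 kJ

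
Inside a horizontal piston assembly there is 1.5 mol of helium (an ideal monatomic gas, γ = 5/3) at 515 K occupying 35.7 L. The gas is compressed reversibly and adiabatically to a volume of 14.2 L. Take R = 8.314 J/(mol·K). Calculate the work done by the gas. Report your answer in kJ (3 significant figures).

Adiabatic: TV^(γ−1) = const with γ = 5/3.
T₂ = T₁ (V₁/V₂)^(γ−1) = 515 × (35.7/14.2)^0.667 = 515 × 1.849 = 952.2 K.
W_by = nCᵥ(T₁ − T₂) = (1.5)(12.47)(515 − 952.2) = -8178 J.

W ≈ -8.18 kJ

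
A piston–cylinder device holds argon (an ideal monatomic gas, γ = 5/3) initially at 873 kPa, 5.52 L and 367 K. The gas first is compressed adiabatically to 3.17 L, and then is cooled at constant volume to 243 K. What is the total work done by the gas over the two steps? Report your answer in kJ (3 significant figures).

Step 1 (adiabatic): W = (P₁V₁ − P₂V₂)/(γ−1) = (4819 − 6975)/0.667 = -3234 J.
Step 2 (isochoric): W = 0 (constant volume).
W_total = -3234 + 0 = -3234 J.

W_total ≈ -3.23 kJ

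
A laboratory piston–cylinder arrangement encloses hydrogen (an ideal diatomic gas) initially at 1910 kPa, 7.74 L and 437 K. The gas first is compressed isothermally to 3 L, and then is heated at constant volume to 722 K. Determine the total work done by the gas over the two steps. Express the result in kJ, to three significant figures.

W_total ≈ -14.0 kJ

Step 1 (isothermal): W = P₁V₁ ln(V₂/V₁) = (14783) ln(3/7.74) = -14012 J.
Step 2 (isochoric): W = 0 (constant volume).
W_total = -14012 + 0 = -14012 J.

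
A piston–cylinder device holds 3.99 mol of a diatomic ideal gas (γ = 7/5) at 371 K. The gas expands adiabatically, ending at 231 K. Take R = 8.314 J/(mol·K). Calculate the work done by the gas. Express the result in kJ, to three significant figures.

W ≈ 11.6 kJ

Adiabatic ⇒ Q = 0, so W_by = −ΔU = nCᵥ(T₁ − T₂).
Cᵥ = 5R/2 = 20.79 J/(mol·K).
W = (3.99)(20.79)(371 − 231) = 11611 J.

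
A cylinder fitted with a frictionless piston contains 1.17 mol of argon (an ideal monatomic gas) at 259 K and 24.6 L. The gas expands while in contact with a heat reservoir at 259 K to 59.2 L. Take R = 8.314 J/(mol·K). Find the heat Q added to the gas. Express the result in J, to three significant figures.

Isothermal ⇒ ΔU = 0, so Q = W = nRT ln(V₂/V₁).
Q = (1.17)(8.314)(259) ln(59.2/24.6) = 2519 × 0.8782 = 2212 J.

Q ≈ 2210 J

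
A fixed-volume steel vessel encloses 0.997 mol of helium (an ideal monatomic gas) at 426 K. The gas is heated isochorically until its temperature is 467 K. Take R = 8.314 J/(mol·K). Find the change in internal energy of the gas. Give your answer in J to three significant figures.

ΔU ≈ 510 J

Constant volume ⇒ W = 0, so Q = ΔU = nCᵥΔT with Cᵥ = 3R/2 = 12.47 J/(mol·K).
ΔU = (0.997)(12.47)(467 − 426) = 509.8 J.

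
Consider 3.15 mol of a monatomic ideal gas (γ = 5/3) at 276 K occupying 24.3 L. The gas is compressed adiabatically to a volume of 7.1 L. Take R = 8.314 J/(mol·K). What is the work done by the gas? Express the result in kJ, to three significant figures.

Adiabatic: TV^(γ−1) = const with γ = 5/3.
T₂ = T₁ (V₁/V₂)^(γ−1) = 276 × (24.3/7.1)^0.667 = 276 × 2.271 = 626.8 K.
W_by = nCᵥ(T₁ − T₂) = (3.15)(12.47)(276 − 626.8) = -13781 J.

W ≈ -13.8 kJ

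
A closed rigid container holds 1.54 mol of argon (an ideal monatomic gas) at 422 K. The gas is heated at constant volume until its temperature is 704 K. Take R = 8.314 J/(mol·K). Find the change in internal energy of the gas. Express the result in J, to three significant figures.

Constant volume ⇒ W = 0, so Q = ΔU = nCᵥΔT with Cᵥ = 3R/2 = 12.47 J/(mol·K).
ΔU = (1.54)(12.47)(704 − 422) = 5416 J.

ΔU ≈ 5420 J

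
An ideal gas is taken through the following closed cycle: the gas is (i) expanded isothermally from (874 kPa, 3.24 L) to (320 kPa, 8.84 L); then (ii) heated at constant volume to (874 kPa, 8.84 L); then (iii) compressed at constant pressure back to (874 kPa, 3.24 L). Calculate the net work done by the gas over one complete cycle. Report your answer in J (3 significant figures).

Leg (i): W = PᵢVᵢ ln(V_f/Vᵢ) = (2832) ln(8.84/3.24) = 2842 J.
Leg (ii): W = 0.
Leg (iii): W = PΔV = (874)(3.24 − 8.84) = -4894 J.
W_net = 2842 − 4894 = -2052 J.

W_net ≈ -2050 J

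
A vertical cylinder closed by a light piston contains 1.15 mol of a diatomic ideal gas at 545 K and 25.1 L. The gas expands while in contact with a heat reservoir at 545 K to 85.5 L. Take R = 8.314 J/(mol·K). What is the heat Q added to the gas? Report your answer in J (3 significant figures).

Q ≈ 6390 J

Isothermal ⇒ ΔU = 0, so Q = W = nRT ln(V₂/V₁).
Q = (1.15)(8.314)(545) ln(85.5/25.1) = 5211 × 1.226 = 6387 J.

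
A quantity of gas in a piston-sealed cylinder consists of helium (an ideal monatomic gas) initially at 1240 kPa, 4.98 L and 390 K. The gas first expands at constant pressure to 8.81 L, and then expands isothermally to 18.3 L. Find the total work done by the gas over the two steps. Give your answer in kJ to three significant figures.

W_total ≈ 12.7 kJ

Step 1 (isobaric): W = PΔV = (1240 kPa)(8.81 − 4.98 L) = 4749 J.
After step 1: P = 1240 kPa, V = 8.81 L, T = 689.9 K.
Step 2 (isothermal): W = P₁V₁ ln(V₂/V₁) = (10924) ln(18.3/8.81) = 7986 J.
W_total = 4749 + 7986 = 12735 J.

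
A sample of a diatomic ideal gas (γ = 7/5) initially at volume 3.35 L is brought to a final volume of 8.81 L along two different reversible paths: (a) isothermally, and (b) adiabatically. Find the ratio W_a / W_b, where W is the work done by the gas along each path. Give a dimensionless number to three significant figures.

Path (a) isothermal: W = P₁V₁ ln(V₂/V₁) → W_a/(P₁V₁) = 0.9669.
Path (b) adiabatic: W = P₁V₁(1 − (V₁/V₂)^(γ−1))/(γ−1) → W_b/(P₁V₁) = 0.8019.
W_a / W_b = 0.9669 / 0.8019 = 1.206.

W_a / W_b ≈ 1.21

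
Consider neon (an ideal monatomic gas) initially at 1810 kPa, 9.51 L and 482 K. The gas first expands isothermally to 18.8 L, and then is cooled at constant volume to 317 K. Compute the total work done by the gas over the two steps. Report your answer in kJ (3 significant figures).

Step 1 (isothermal): W = P₁V₁ ln(V₂/V₁) = (17213) ln(18.8/9.51) = 11731 J.
Step 2 (isochoric): W = 0 (constant volume).
W_total = 11731 + 0 = 11731 J.

W_total ≈ 11.7 kJ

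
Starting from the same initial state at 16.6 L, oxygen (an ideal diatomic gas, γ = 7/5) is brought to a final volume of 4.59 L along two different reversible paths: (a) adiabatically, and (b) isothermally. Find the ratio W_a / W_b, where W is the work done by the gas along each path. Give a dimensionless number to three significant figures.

W_a / W_b ≈ 1.31

Path (a) adiabatic: W = P₁V₁(1 − (V₁/V₂)^(γ−1))/(γ−1) → W_a/(P₁V₁) = -1.681.
Path (b) isothermal: W = P₁V₁ ln(V₂/V₁) → W_b/(P₁V₁) = -1.286.
W_a / W_b = -1.681 / -1.286 = 1.307.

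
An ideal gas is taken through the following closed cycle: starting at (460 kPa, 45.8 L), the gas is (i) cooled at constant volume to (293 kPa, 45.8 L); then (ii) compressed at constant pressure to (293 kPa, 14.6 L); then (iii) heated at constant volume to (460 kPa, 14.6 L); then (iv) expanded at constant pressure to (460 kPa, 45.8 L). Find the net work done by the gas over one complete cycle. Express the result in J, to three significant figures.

W_net ≈ 5210 J

Constant-volume legs do no work.
W(ii) = (293)(14.6 − 45.8) = -9142 J; W(iv) = (460)(45.8 − 14.6) = 14352 J.
W_net = -9142 + 14352 = 5210 J (the clockwise enclosed area).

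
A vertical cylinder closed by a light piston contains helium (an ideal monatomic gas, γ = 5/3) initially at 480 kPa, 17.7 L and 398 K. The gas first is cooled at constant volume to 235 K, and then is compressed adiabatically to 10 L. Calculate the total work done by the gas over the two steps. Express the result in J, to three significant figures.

W_total ≈ -3490 J

Step 1 (isochoric): W = 0 (constant volume).
After step 1: P = 283.4 kPa (V unchanged).
Step 2 (adiabatic): W = (P₁V₁ − P₂V₂)/(γ−1) = (5016 − 7340)/0.667 = -3486 J.
W_total = 0 − 3486 = -3486 J.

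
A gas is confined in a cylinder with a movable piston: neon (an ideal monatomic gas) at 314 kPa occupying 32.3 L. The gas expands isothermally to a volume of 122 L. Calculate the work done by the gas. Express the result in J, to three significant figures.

Isothermal: W = nRT ln(V₂/V₁) = P₁V₁ ln(V₂/V₁).
P₁V₁ = (314 kPa)(32.3 L) = 10142 J.
W = 10142 × ln(122/32.3) = 10142 × 1.329
W_by_gas = 13479 J.

W ≈ 13500 J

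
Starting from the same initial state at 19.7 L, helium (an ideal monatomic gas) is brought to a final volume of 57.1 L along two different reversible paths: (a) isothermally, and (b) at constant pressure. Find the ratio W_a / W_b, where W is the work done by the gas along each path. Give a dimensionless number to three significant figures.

W_a / W_b ≈ 0.561

Path (a) isothermal: W = P₁V₁ ln(V₂/V₁) → W_a/(P₁V₁) = 1.064.
Path (b) isobaric: W = P₁(V₂ − V₁) → W_b/(P₁V₁) = 1.898.
W_a / W_b = 1.064 / 1.898 = 0.5605.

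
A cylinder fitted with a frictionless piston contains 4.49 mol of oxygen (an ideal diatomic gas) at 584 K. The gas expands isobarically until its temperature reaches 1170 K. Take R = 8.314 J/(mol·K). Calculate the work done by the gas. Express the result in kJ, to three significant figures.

W ≈ 21.9 kJ

Isobaric: W = P ΔV = nR ΔT.
W = (4.49)(8.314)(1170 − 584) = 21875 J.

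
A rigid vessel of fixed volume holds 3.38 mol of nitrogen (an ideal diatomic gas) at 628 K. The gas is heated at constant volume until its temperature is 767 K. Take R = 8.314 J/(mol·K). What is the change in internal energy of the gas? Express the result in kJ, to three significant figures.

Constant volume ⇒ W = 0, so Q = ΔU = nCᵥΔT with Cᵥ = 5R/2 = 20.79 J/(mol·K).
ΔU = (3.38)(20.79)(767 − 628) = 9765 J.

ΔU ≈ 9.77 kJ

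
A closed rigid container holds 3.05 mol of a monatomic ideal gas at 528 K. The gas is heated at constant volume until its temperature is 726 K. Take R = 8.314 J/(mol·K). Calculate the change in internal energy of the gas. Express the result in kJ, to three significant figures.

ΔU ≈ 7.53 kJ

Constant volume ⇒ W = 0, so Q = ΔU = nCᵥΔT with Cᵥ = 3R/2 = 12.47 J/(mol·K).
ΔU = (3.05)(12.47)(726 − 528) = 7531 J.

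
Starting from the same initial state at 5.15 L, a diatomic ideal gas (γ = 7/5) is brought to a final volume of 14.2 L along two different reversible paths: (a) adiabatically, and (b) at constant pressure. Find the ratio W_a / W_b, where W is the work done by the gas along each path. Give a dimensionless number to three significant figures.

W_a / W_b ≈ 0.474

Path (a) adiabatic: W = P₁V₁(1 − (V₁/V₂)^(γ−1))/(γ−1) → W_a/(P₁V₁) = 0.8337.
Path (b) isobaric: W = P₁(V₂ − V₁) → W_b/(P₁V₁) = 1.757.
W_a / W_b = 0.8337 / 1.757 = 0.4744.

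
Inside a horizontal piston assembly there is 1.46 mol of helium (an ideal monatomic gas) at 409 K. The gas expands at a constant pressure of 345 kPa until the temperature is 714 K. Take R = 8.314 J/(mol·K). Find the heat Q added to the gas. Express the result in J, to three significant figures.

Q ≈ 9260 J

Isobaric: W = nRΔT = (1.46)(8.314)(305) = 3702 J.
ΔU = nCᵥΔT with Cᵥ = 3R/2: ΔU = (1.46)(12.47)(305) = 5553 J.
Q = ΔU + W = 5553 + 3702 = 9256 J.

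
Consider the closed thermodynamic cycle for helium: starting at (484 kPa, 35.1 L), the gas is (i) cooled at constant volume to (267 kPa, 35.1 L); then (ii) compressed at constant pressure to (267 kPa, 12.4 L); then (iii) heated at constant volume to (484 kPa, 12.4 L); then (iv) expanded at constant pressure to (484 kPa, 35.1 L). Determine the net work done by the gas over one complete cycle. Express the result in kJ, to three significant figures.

W_net ≈ 4.93 kJ

Constant-volume legs do no work.
W(ii) = (267)(12.4 − 35.1) = -6061 J; W(iv) = (484)(35.1 − 12.4) = 10987 J.
W_net = -6061 + 10987 = 4926 J (the clockwise enclosed area).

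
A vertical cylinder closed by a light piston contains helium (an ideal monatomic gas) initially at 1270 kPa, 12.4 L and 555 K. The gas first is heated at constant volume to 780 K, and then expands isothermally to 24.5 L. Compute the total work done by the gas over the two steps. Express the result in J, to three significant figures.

W_total ≈ 15100 J

Step 1 (isochoric): W = 0 (constant volume).
After step 1: P = 1785 kPa (V unchanged).
Step 2 (isothermal): W = P₁V₁ ln(V₂/V₁) = (22132) ln(24.5/12.4) = 15072 J.
W_total = 0 + 15072 = 15072 J.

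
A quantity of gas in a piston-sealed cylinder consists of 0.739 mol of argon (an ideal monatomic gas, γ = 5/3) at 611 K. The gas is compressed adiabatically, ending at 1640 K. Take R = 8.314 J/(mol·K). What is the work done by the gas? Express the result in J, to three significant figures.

W ≈ -9480 J

Adiabatic ⇒ Q = 0, so W_by = −ΔU = nCᵥ(T₁ − T₂).
Cᵥ = 3R/2 = 12.47 J/(mol·K).
W = (0.739)(12.47)(611 − 1640) = -9483 J.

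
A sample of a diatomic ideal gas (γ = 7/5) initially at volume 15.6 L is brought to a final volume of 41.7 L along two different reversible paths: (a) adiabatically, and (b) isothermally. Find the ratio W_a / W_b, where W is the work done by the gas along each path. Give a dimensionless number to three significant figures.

Path (a) adiabatic: W = P₁V₁(1 − (V₁/V₂)^(γ−1))/(γ−1) → W_a/(P₁V₁) = 0.8129.
Path (b) isothermal: W = P₁V₁ ln(V₂/V₁) → W_b/(P₁V₁) = 0.9832.
W_a / W_b = 0.8129 / 0.9832 = 0.8268.

W_a / W_b ≈ 0.827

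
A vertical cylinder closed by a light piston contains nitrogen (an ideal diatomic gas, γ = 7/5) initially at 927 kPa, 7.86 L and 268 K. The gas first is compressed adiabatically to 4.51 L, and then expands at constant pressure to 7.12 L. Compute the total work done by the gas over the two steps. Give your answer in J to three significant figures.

W_total ≈ 733 J

Step 1 (adiabatic): W = (P₁V₁ − P₂V₂)/(γ−1) = (7286 − 9099)/0.4 = -4532 J.
After step 1: P = 2018 kPa, V = 4.51 L, T = 334.7 K.
Step 2 (isobaric): W = PΔV = (2018 kPa)(7.12 − 4.51 L) = 5266 J.
W_total = -4532 + 5266 = 733.5 J.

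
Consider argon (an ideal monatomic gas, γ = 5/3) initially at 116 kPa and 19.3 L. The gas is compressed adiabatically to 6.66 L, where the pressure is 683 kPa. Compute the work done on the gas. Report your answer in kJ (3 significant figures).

Adiabatic: W = (P₁V₁ − P₂V₂)/(γ − 1) with γ = 5/3.
P₁V₁ = 2239 J, P₂V₂ = 4549 J.
W = (2239 − 4549) / 0.6667 = -3465 J.
Work on gas = −W_by = 3465 J.

W ≈ 3.46 kJ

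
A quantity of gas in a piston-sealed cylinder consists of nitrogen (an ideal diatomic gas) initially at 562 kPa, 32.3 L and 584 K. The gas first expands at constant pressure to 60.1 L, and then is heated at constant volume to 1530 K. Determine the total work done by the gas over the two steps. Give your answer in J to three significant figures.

Step 1 (isobaric): W = PΔV = (562 kPa)(60.1 − 32.3 L) = 15624 J.
Step 2 (isochoric): W = 0 (constant volume).
W_total = 15624 + 0 = 15624 J.

W_total ≈ 15600 J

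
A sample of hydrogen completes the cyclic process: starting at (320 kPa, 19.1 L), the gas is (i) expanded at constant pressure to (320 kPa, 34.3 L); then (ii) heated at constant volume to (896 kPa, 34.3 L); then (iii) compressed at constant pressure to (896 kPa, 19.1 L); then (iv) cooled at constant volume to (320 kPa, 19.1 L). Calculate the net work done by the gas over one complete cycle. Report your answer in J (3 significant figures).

Constant-volume legs do no work.
W(i) = (320)(34.3 − 19.1) = 4864 J; W(iii) = (896)(19.1 − 34.3) = -13619 J.
W_net = 4864 − 13619 = -8755 J (the counter-clockwise enclosed area).

W_net ≈ -8760 J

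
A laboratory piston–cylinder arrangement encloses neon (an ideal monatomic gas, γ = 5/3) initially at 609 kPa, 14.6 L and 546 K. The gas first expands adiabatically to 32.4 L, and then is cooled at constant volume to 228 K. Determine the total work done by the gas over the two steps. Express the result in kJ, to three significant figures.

Step 1 (adiabatic): W = (P₁V₁ − P₂V₂)/(γ−1) = (8891 − 5226)/0.667 = 5498 J.
Step 2 (isochoric): W = 0 (constant volume).
W_total = 5498 + 0 = 5498 J.

W_total ≈ 5.50 kJ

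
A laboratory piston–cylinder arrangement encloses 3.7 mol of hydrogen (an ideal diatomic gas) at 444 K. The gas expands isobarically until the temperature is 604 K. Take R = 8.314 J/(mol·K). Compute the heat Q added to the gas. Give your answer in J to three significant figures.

Isobaric: W = nRΔT = (3.7)(8.314)(160) = 4922 J.
ΔU = nCᵥΔT with Cᵥ = 5R/2: ΔU = (3.7)(20.79)(160) = 12305 J.
Q = ΔU + W = 12305 + 4922 = 17227 J.

Q ≈ 17200 J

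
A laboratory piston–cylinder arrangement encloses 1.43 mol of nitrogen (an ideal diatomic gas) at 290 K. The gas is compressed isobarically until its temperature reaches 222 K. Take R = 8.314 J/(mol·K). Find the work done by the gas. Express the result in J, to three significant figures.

Isobaric: W = P ΔV = nR ΔT.
W = (1.43)(8.314)(222 − 290) = -808.5 J.

W ≈ -808 J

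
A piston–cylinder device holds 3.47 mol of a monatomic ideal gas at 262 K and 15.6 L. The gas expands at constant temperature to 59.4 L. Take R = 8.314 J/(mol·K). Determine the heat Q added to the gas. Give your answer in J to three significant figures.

Isothermal ⇒ ΔU = 0, so Q = W = nRT ln(V₂/V₁).
Q = (3.47)(8.314)(262) ln(59.4/15.6) = 7559 × 1.337 = 10106 J.

Q ≈ 10100 J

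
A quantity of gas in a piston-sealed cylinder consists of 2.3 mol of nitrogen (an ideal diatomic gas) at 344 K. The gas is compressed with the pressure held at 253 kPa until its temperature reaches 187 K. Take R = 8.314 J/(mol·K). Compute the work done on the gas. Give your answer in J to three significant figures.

W ≈ 3000 J

Isobaric: W = P ΔV = nR ΔT.
W = (2.3)(8.314)(187 − 344) = -3002 J.
Work on gas = −W_by = 3002 J.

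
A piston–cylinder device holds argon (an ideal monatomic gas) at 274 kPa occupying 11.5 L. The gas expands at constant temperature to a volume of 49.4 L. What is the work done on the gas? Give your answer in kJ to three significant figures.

Isothermal: W = nRT ln(V₂/V₁) = P₁V₁ ln(V₂/V₁).
P₁V₁ = (274 kPa)(11.5 L) = 3151 J.
W = 3151 × ln(49.4/11.5) = 3151 × 1.458
W_by_gas = 4593 J; work on gas = −W_by = -4593 J.

W ≈ -4.59 kJ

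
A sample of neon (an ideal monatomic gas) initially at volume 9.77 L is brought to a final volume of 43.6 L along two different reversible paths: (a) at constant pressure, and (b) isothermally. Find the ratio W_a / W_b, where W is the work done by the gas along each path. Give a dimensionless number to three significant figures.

Path (a) isobaric: W = P₁(V₂ − V₁) → W_a/(P₁V₁) = 3.463.
Path (b) isothermal: W = P₁V₁ ln(V₂/V₁) → W_b/(P₁V₁) = 1.496.
W_a / W_b = 3.463 / 1.496 = 2.315.

W_a / W_b ≈ 2.32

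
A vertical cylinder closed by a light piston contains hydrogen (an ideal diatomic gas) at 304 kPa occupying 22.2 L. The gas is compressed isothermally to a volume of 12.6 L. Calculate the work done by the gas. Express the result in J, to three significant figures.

W ≈ -3820 J

Isothermal: W = nRT ln(V₂/V₁) = P₁V₁ ln(V₂/V₁).
P₁V₁ = (304 kPa)(22.2 L) = 6749 J.
W = 6749 × ln(12.6/22.2) = 6749 × -0.5664
W_by_gas = -3822 J.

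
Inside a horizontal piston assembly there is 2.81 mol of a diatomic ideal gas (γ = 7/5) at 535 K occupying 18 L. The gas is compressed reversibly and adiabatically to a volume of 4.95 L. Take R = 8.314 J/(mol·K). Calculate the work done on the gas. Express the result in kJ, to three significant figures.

W ≈ 21.1 kJ

Adiabatic: TV^(γ−1) = const with γ = 7/5.
T₂ = T₁ (V₁/V₂)^(γ−1) = 535 × (18/4.95)^0.4 = 535 × 1.676 = 896.6 K.
W_by = nCᵥ(T₁ − T₂) = (2.81)(20.79)(535 − 896.6) = -21122 J.
Work on gas = −W_by = 21122 J.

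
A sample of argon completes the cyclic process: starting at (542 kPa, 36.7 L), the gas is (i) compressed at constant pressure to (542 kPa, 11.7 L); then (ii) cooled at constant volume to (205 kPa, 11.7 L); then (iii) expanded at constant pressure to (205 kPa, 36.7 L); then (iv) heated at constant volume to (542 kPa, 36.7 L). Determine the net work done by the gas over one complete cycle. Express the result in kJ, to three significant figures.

Constant-volume legs do no work.
W(i) = (542)(11.7 − 36.7) = -13550 J; W(iii) = (205)(36.7 − 11.7) = 5125 J.
W_net = -13550 + 5125 = -8425 J (the counter-clockwise enclosed area).

W_net ≈ -8.43 kJ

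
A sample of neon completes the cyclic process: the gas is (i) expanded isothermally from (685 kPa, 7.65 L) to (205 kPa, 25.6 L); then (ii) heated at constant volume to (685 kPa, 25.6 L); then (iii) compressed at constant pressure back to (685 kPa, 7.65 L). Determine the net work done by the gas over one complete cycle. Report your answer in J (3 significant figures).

W_net ≈ -5970 J

Leg (i): W = PᵢVᵢ ln(V_f/Vᵢ) = (5240) ln(25.6/7.65) = 6330 J.
Leg (ii): W = 0.
Leg (iii): W = PΔV = (685)(7.65 − 25.6) = -12296 J.
W_net = 6330 − 12296 = -5966 J.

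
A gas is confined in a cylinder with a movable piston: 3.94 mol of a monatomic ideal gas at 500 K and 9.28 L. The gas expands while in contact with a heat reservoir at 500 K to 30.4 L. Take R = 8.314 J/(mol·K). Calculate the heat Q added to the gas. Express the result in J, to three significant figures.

Q ≈ 19400 J

Isothermal ⇒ ΔU = 0, so Q = W = nRT ln(V₂/V₁).
Q = (3.94)(8.314)(500) ln(30.4/9.28) = 16379 × 1.187 = 19435 J.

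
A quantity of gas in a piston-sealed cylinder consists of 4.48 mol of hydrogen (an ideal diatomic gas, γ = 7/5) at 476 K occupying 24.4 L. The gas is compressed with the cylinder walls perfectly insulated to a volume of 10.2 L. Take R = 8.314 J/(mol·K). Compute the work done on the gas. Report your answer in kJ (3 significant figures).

W ≈ 18.5 kJ

Adiabatic: TV^(γ−1) = const with γ = 7/5.
T₂ = T₁ (V₁/V₂)^(γ−1) = 476 × (24.4/10.2)^0.4 = 476 × 1.417 = 674.7 K.
W_by = nCᵥ(T₁ − T₂) = (4.48)(20.79)(476 − 674.7) = -18504 J.
Work on gas = −W_by = 18504 J.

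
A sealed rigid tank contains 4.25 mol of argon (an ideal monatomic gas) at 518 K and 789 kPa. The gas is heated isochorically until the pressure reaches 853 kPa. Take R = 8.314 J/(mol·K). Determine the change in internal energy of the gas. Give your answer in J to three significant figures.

ΔU ≈ 2230 J

Constant volume ⇒ W = 0, so Q = ΔU = nCᵥΔT with Cᵥ = 3R/2 = 12.47 J/(mol·K).
At constant V, T₂/T₁ = P₂/P₁ ⇒ ΔT = T₁(P₂/P₁ − 1) = 518·(853/789 − 1) = 42.02 K.
ΔU = (4.25)(12.47)(42.02) = 2227 J.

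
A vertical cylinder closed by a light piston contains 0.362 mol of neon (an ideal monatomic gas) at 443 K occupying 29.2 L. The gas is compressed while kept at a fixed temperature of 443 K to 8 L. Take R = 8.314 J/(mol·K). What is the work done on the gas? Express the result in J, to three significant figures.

W ≈ 1730 J

Isothermal: W = nRT ln(V₂/V₁).
W = (0.362)(8.314)(443) × ln(8/29.2)
  = 1333 × -1.295
W_by_gas = -1726 J; work on gas = −W_by = 1726 J.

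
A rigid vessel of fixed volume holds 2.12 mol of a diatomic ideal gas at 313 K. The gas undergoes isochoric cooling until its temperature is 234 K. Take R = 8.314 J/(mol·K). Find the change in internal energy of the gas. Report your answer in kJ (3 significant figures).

ΔU ≈ -3.48 kJ

Constant volume ⇒ W = 0, so Q = ΔU = nCᵥΔT with Cᵥ = 5R/2 = 20.79 J/(mol·K).
ΔU = (2.12)(20.79)(234 − 313) = -3481 J.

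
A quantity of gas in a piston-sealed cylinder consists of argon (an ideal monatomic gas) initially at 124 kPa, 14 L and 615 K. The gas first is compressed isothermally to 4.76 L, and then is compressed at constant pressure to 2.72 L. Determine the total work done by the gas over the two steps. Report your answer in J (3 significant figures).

W_total ≈ -2620 J

Step 1 (isothermal): W = P₁V₁ ln(V₂/V₁) = (1736) ln(4.76/14) = -1873 J.
After step 1: P = 364.7 kPa, V = 4.76 L, T = 615 K.
Step 2 (isobaric): W = PΔV = (364.7 kPa)(2.72 − 4.76 L) = -744 J.
W_total = -1873 − 744 = -2617 J.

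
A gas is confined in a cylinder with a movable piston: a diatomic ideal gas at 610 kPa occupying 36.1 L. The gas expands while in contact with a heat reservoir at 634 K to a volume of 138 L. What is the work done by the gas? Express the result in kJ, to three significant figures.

Isothermal: W = nRT ln(V₂/V₁) = P₁V₁ ln(V₂/V₁).
P₁V₁ = (610 kPa)(36.1 L) = 22021 J.
W = 22021 × ln(138/36.1) = 22021 × 1.341
W_by_gas = 29529 J.

W ≈ 29.5 kJ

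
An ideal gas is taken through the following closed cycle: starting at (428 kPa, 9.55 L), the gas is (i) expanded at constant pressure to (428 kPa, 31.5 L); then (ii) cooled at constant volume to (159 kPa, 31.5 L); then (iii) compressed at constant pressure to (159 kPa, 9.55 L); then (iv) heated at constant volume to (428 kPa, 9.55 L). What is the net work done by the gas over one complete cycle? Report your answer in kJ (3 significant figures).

Constant-volume legs do no work.
W(i) = (428)(31.5 − 9.55) = 9395 J; W(iii) = (159)(9.55 − 31.5) = -3490 J.
W_net = 9395 − 3490 = 5905 J (the clockwise enclosed area).

W_net ≈ 5.90 kJ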